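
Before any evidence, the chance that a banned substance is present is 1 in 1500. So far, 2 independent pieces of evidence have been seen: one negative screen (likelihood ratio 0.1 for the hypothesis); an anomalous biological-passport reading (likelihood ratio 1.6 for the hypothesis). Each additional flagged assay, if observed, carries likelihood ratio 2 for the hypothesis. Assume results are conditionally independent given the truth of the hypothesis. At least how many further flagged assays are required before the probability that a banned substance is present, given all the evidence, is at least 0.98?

19

Prior odds = (1/1500)/(1499/1500) = 1/1499.
Combined Bayes factor of the evidence already in hand = 0.1 × 1.6 = 0.16.
Odds after that evidence = (1/1499) × 0.16 = 4/37475.
Target odds = 0.98/0.02 = 49.
Need 2ⁿ ≥ 49 ÷ (4/37475) = 459068.75.
2¹⁸ = 262144 falls short of 459068.75 but 2¹⁹ = 524288 reaches it, so n = 19.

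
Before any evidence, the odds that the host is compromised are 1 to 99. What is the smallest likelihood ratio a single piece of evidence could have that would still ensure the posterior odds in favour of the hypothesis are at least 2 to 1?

198

Prior odds = 1/99.
Target odds = 2.
Required Bayes factor = 2 ÷ (1/99) = 198.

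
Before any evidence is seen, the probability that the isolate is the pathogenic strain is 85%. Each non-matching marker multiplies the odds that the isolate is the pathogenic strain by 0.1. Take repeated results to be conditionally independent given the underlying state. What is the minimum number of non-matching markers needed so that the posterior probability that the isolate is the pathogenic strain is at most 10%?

2

Prior odds = 0.85/0.15 = 17/3.
Likelihood ratio per non-matching marker = 0.1.
Target odds: 0.1 ÷ 0.9 = 1/9.
Require 0.1ⁿ ≤ 1/9 ÷ (17/3) = 1/51.
0.1¹ = 0.1 is still above 1/51 but 0.1² = 0.01 is at or below it, so n = 2.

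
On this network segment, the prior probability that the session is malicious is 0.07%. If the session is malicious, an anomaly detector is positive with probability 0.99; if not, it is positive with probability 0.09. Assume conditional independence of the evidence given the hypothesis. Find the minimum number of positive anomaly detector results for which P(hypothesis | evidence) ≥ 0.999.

Prior odds = 0.0007/0.9993 = 7/9993.
Likelihood ratio of a positive = 0.99/0.09 = 11.
Target odds: 0.999 ÷ 0.001 = 999.
Require 11ⁿ ≥ 999 ÷ (7/9993) = 9983007/7.
11⁵ = 161051 falls short of 9983007/7 but 11⁶ = 1771561 reaches it, so n = 6.

6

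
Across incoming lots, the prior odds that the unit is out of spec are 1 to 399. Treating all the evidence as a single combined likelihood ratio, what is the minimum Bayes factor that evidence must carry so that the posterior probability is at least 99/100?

Prior odds = 1/399.
Target odds = 0.99/0.01 = 99.
Required Bayes factor = 99 ÷ (1/399) = 39501.

39501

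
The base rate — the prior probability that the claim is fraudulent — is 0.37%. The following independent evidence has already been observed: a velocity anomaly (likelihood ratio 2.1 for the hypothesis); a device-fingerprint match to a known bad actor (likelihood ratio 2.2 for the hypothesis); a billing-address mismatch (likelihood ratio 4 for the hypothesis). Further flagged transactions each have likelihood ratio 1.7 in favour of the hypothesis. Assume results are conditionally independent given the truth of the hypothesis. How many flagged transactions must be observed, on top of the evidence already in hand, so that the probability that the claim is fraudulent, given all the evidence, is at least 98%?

13

Prior odds = 0.0037/0.9963 = 37/9963.
Combined Bayes factor of the evidence already in hand = 2.1 × 2.2 × 4 = 18.48.
Odds after that evidence = (37/9963) × 18.48 = 5698/83025.
Target odds = 0.98/0.02 = 49.
Need 1.7ⁿ ≥ 49 ÷ (5698/83025) = 581175/814.
1.7¹² ≈582.622 falls short of 581175/814 but 1.7¹³ ≈990.458 reaches it, so n = 13.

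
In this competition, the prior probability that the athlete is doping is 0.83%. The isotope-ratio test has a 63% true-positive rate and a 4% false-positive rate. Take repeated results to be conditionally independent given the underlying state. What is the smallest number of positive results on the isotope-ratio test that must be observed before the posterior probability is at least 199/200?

4

Prior odds: 0.0083 ÷ 0.9917 = 83/9917.
Likelihood ratio of a positive result = 0.63/0.04 = 15.75.
Target posterior odds = 0.995/0.005 = 199.
Need (83/9917) × 15.75ⁿ ≥ 199, i.e. 15.75ⁿ ≥ 1973483/83.
15.75³ = 3906.984375 falls short of 1973483/83 but 15.75⁴ = 15752961/256 reaches it, so n = 4.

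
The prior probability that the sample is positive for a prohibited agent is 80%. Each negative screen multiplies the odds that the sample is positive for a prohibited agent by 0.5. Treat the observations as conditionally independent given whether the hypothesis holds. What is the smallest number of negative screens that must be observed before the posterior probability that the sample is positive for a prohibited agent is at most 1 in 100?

Prior odds: 0.8 ÷ 0.2 = 4.
Likelihood ratio per negative screen = 0.5.
Target odds: 0.01 ÷ 0.99 = 1/99.
Require 0.5ⁿ ≤ 1/99 ÷ 4 = 1/396.
0.5⁸ = 0.00390625 is still above 1/396 but 0.5⁹ = 0.001953125 is at or below it, so n = 9.

9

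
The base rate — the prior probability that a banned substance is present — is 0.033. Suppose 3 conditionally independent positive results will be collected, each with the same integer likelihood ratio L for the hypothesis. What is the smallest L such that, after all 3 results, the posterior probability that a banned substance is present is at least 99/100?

Prior odds = 0.033/0.967 = 33/967.
Target odds = 0.99/0.01 = 99.
Need L³ ≥ 99 ÷ (33/967) = 2901.
14³ = 2744 < 2901 ≤ 3375 = 15³, so L = 15.

15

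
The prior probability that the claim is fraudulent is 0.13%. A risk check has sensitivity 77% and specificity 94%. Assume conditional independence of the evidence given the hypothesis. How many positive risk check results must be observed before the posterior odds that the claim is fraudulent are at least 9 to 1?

4

Prior odds: 0.0013 ÷ 0.9987 = 13/9987.
False-positive rate = 1 − 0.94 = 0.06; likelihood ratio of a positive = 0.77/0.06 = 77/6.
Target odds = 9.
Need (13/9987) × (77/6)ⁿ ≥ 9, i.e. (77/6)ⁿ ≥ 89883/13.
(77/6)³ = 456533/216 falls short of 89883/13 but (77/6)⁴ = 35153041/1296 reaches it, so n = 4.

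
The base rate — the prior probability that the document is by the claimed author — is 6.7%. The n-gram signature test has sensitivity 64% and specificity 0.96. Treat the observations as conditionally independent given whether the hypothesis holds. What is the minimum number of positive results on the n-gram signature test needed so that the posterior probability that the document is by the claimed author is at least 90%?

2

Prior odds: 0.067 ÷ 0.933 = 67/933.
False-positive rate = 1 − 0.96 = 0.04; likelihood ratio of a positive = 0.64/0.04 = 16.
Target posterior odds = 0.9/0.1 = 9.
Require 16ⁿ ≥ 9 ÷ (67/933) = 8397/67.
16¹ = 16 falls short of 8397/67 but 16² = 256 reaches it, so n = 2.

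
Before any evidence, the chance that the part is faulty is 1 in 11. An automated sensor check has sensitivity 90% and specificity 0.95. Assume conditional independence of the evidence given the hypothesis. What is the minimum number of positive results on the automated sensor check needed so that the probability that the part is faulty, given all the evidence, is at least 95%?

Prior odds = (1/11)/(10/11) = 0.1.
False-positive rate = 1 − 0.95 = 0.05; likelihood ratio of a positive = 0.9/0.05 = 18.
Target posterior odds = 0.95/0.05 = 19.
Require 18ⁿ ≥ 19 ÷ 0.1 = 190.
18¹ = 18 falls short of 190 but 18² = 324 reaches it, so n = 2.

2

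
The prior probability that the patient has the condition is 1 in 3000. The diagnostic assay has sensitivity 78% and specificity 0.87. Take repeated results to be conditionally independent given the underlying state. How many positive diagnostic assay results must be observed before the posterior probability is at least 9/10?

Prior odds = (1/3000)/(2999/3000) = 1/2999.
False-positive rate = 1 − 0.87 = 0.13; likelihood ratio of a positive = 0.78/0.13 = 6.
Target odds: 0.9 ÷ 0.1 = 9.
Require 6ⁿ ≥ 9 ÷ (1/2999) = 26991.
6⁵ = 7776 falls short of 26991 but 6⁶ = 46656 reaches it, so n = 6.

6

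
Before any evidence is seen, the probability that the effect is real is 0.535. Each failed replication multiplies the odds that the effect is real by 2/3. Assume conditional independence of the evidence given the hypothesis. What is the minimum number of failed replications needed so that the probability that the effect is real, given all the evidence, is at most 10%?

6

Prior odds = 0.535/0.465 = 107/93.
Likelihood ratio per failed replication = 2/3.
Target odds: 0.1 ÷ 0.9 = 1/9.
Require (2/3)ⁿ ≤ 1/9 ÷ (107/93) = 31/321.
(2/3)⁵ = 32/243 is still above 31/321 but (2/3)⁶ = 64/729 is at or below it, so n = 6.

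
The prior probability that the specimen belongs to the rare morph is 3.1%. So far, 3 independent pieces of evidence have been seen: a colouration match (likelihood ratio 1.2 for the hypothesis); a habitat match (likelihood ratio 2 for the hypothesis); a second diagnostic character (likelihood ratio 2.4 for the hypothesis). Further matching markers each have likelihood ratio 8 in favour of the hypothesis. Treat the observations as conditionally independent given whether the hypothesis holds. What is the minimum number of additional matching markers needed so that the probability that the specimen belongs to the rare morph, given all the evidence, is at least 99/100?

4

Prior odds = 0.031/0.969 = 31/969.
Combined Bayes factor of the evidence already in hand = 1.2 × 2 × 2.4 = 5.76.
Odds after that evidence = (31/969) × 5.76 = 1488/8075.
Target odds = 0.99/0.01 = 99.
Need 8ⁿ ≥ 99 ÷ (1488/8075) = 266475/496.
8³ = 512 falls short of 266475/496 but 8⁴ = 4096 reaches it, so n = 4.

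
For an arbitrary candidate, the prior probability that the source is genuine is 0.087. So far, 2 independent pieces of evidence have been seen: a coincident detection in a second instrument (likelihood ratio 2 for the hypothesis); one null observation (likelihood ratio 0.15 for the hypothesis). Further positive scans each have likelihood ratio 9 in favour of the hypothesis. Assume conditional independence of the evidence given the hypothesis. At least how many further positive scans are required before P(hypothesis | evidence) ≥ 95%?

Prior odds = 0.087/0.913 = 87/913.
Combined Bayes factor of the evidence already in hand = 2 × 0.15 = 0.3.
Odds after that evidence = (87/913) × 0.3 = 261/9130.
Target odds = 0.95/0.05 = 19.
Need 9ⁿ ≥ 19 ÷ (261/9130) = 173470/261.
9² = 81 falls short of 173470/261 but 9³ = 729 reaches it, so n = 3.

3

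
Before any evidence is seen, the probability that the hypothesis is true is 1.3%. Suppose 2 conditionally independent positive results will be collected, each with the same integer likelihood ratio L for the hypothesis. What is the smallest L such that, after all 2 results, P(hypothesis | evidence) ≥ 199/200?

Prior odds = 0.013/0.987 = 13/987.
Target odds = 0.995/0.005 = 199.
Need L² ≥ 199 ÷ (13/987) = 196413/13.
122² = 14884 < 196413/13 ≤ 15129 = 123², so L = 123.

123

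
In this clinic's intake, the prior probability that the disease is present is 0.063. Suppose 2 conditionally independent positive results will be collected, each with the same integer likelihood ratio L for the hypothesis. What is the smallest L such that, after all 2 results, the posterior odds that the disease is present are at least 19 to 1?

Prior odds = 0.063/0.937 = 63/937.
Target odds = 19.
Need L² ≥ 19 ÷ (63/937) = 17803/63.
16² = 256 < 17803/63 ≤ 289 = 17², so L = 17.

17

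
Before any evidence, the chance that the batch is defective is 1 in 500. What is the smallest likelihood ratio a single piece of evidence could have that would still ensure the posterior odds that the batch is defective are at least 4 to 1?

Prior odds = 0.002/0.998 = 1/499.
Target odds = 4.
Required Bayes factor = 4 ÷ (1/499) = 1996.

1996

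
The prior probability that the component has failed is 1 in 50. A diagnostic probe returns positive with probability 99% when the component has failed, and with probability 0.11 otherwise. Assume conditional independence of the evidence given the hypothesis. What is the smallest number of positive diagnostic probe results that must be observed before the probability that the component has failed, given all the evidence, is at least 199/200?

5

Prior odds = 0.02/0.98 = 1/49.
Likelihood ratio of a positive result = 0.99/0.11 = 9.
Target posterior odds = 0.995/0.005 = 199.
Need (1/49) × 9ⁿ ≥ 199, i.e. 9ⁿ ≥ 9751.
9⁴ = 6561 falls short of 9751 but 9⁵ = 59049 reaches it, so n = 5.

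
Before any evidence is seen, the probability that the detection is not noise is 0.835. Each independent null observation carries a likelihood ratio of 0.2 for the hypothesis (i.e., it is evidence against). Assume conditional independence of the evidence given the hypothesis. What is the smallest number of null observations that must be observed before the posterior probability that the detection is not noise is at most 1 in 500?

5

Prior odds: 0.835 ÷ 0.165 = 167/33.
Likelihood ratio per null observation = 0.2.
Target posterior odds = 0.002/0.998 = 1/499.
Require 0.2ⁿ ≤ 1/499 ÷ (167/33) = 33/83333.
0.2⁴ = 0.0016 is still above 33/83333 but 0.2⁵ = 0.00032 is at or below it, so n = 5.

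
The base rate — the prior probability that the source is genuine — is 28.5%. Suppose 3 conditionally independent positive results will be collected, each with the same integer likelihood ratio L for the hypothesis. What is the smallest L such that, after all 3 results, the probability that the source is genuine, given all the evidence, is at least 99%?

Prior odds = 0.285/0.715 = 57/143.
Target odds = 0.99/0.01 = 99.
Need L³ ≥ 99 ÷ (57/143) = 4719/19.
6³ = 216 < 4719/19 ≤ 343 = 7³, so L = 7.

7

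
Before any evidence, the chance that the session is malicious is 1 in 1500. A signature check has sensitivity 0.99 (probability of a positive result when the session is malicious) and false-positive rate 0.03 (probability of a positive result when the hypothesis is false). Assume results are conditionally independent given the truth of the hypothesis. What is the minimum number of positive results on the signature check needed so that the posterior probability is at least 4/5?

3

Prior odds = (1/1500)/(1499/1500) = 1/1499.
Likelihood ratio of a positive result = 0.99/0.03 = 33.
Target odds: 0.8 ÷ 0.2 = 4.
Need (1/1499) × 33ⁿ ≥ 4, i.e. 33ⁿ ≥ 5996.
33² = 1089 falls short of 5996 but 33³ = 35937 reaches it, so n = 3.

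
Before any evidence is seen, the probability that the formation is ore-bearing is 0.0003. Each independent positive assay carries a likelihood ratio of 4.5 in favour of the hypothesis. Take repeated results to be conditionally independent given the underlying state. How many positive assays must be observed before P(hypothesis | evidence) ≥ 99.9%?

10

Prior odds = 0.0003/0.9997 = 3/9997.
Likelihood ratio per positive assay = 4.5.
Target odds: 0.999 ÷ 0.001 = 999.
Require 4.5ⁿ ≥ 999 ÷ (3/9997) = 3329001.
4.5⁹ = 387420489/512 falls short of 3329001 but 4.5¹⁰ ≈3.40506e+06 reaches it, so n = 10.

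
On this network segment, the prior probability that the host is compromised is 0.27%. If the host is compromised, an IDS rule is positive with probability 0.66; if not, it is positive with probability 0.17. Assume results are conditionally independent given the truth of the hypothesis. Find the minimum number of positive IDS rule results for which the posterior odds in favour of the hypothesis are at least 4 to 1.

Prior odds = 0.0027/0.9973 = 27/9973.
Likelihood ratio of a positive = 0.66/0.17 = 66/17.
Target odds = 4.
Require (66/17)ⁿ ≥ 4 ÷ (27/9973) = 39892/27.
(66/17)⁵ ≈882.013 falls short of 39892/27 but (66/17)⁶ ≈3424.29 reaches it, so n = 6.

6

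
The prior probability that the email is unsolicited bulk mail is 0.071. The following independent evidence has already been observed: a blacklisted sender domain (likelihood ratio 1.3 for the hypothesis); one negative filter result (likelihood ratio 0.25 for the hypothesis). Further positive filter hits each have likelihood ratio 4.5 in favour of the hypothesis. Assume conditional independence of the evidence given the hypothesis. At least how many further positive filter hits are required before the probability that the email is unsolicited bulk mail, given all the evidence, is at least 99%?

6

Prior odds = 0.071/0.929 = 71/929.
Combined Bayes factor of the evidence already in hand = 1.3 × 0.25 = 0.325.
Odds after that evidence = (71/929) × 0.325 = 923/37160.
Target odds = 0.99/0.01 = 99.
Need 4.5ⁿ ≥ 99 ÷ (923/37160) = 3678840/923.
4.5⁵ = 1845.28125 falls short of 3678840/923 but 4.5⁶ = 8303.765625 reaches it, so n = 6.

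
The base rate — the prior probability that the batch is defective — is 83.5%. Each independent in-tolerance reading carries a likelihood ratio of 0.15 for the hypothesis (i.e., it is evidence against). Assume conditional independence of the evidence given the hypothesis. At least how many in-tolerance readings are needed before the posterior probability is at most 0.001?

5

Prior odds: 0.835 ÷ 0.165 = 167/33.
Likelihood ratio per in-tolerance reading = 0.15.
Target odds: 0.001 ÷ 0.999 = 1/999.
Require 0.15ⁿ ≤ 1/999 ÷ (167/33) = 11/55611.
0.15⁴ = 81/160000 is still above 11/55611 but 0.15⁵ = 243/3200000 is at or below it, so n = 5.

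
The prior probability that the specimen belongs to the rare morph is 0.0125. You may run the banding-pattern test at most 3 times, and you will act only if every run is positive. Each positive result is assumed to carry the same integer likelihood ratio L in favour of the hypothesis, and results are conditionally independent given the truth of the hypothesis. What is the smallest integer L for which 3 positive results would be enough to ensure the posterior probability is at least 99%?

Prior odds = 0.0125/0.9875 = 1/79.
Target odds = 0.99/0.01 = 99.
Need L³ ≥ 99 ÷ (1/79) = 7821.
19³ = 6859 < 7821 ≤ 8000 = 20³, so L = 20.

20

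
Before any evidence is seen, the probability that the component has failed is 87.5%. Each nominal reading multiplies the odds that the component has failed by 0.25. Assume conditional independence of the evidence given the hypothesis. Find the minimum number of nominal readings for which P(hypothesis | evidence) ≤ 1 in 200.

6

Prior odds = 0.875/0.125 = 7.
Likelihood ratio per nominal reading = 0.25.
Target odds: 0.005 ÷ 0.995 = 1/199.
Need 7 × 0.25ⁿ ≤ 1/199, i.e. 0.25ⁿ ≤ 1/1393.
0.25⁵ = 1/1024 is still above 1/1393 but 0.25⁶ = 1/4096 is at or below it, so n = 6.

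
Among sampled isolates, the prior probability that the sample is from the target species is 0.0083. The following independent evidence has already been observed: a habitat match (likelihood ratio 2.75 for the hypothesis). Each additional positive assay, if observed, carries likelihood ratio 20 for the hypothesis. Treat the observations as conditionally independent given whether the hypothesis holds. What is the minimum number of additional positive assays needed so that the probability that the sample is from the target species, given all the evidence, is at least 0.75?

Prior odds = 0.0083/0.9917 = 83/9917.
Bayes factor of the evidence already in hand = 2.75.
Odds after that evidence = (83/9917) × 2.75 = 913/39668.
Target odds = 0.75/0.25 = 3.
Need 20ⁿ ≥ 3 ÷ (913/39668) = 119004/913.
20¹ = 20 falls short of 119004/913 but 20² = 400 reaches it, so n = 2.

2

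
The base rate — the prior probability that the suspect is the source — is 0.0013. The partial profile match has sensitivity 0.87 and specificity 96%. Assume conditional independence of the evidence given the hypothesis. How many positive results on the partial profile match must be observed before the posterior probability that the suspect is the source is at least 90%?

Prior odds: 0.0013 ÷ 0.9987 = 13/9987.
False-positive rate = 1 − 0.96 = 0.04; likelihood ratio of a positive = 0.87/0.04 = 21.75.
Target posterior odds = 0.9/0.1 = 9.
Require 21.75ⁿ ≥ 9 ÷ (13/9987) = 89883/13.
21.75² = 473.0625 falls short of 89883/13 but 21.75³ = 658503/64 reaches it, so n = 3.

3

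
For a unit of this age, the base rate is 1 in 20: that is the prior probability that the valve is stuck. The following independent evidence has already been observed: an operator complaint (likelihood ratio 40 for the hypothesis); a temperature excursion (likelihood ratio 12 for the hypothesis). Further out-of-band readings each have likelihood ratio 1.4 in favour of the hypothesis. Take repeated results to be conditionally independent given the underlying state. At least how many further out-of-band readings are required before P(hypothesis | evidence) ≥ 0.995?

7

Prior odds = 0.05/0.95 = 1/19.
Combined Bayes factor of the evidence already in hand = 40 × 12 = 480.
Odds after that evidence = (1/19) × 480 = 480/19.
Target odds = 0.995/0.005 = 199.
Need 1.4ⁿ ≥ 199 ÷ (480/19) = 3781/480.
1.4⁶ = 117649/15625 falls short of 3781/480 but 1.4⁷ = 823543/78125 reaches it, so n = 7.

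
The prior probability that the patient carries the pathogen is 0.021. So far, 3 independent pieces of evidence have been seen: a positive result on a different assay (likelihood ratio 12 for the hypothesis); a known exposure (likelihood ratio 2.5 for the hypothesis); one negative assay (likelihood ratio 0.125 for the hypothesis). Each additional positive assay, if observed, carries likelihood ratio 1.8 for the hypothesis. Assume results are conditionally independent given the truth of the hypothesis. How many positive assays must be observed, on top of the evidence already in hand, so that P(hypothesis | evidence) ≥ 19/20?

Prior odds = 0.021/0.979 = 21/979.
Combined Bayes factor of the evidence already in hand = 12 × 2.5 × 0.125 = 3.75.
Odds after that evidence = (21/979) × 3.75 = 315/3916.
Target odds = 0.95/0.05 = 19.
Need 1.8ⁿ ≥ 19 ÷ (315/3916) = 74404/315.
1.8⁹ = 387420489/1953125 falls short of 74404/315 but 1.8¹⁰ ≈357.047 reaches it, so n = 10.

10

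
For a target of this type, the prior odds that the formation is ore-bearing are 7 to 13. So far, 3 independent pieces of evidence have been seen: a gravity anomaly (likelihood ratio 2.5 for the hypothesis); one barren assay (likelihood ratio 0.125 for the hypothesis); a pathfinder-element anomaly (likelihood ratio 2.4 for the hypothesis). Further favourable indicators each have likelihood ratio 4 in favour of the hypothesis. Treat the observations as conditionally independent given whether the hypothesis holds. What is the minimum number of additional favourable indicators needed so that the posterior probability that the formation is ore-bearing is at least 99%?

4

Prior odds = 7/13.
Combined Bayes factor of the evidence already in hand = 2.5 × 0.125 × 2.4 = 0.75.
Odds after that evidence = (7/13) × 0.75 = 21/52.
Target odds = 0.99/0.01 = 99.
Need 4ⁿ ≥ 99 ÷ (21/52) = 1716/7.
4³ = 64 falls short of 1716/7 but 4⁴ = 256 reaches it, so n = 4.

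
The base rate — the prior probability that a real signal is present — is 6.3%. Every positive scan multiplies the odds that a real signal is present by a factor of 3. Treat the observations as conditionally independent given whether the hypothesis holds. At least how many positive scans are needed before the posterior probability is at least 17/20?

Prior odds = 0.063/0.937 = 63/937.
Likelihood ratio per positive scan = 3.
Target posterior odds = 0.85/0.15 = 17/3.
Require 3ⁿ ≥ 17/3 ÷ (63/937) = 15929/189.
3⁴ = 81 falls short of 15929/189 but 3⁵ = 243 reaches it, so n = 5.

5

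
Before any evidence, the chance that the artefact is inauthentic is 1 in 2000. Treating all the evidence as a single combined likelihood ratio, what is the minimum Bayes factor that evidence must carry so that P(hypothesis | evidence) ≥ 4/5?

7996

Prior odds = 0.0005/0.9995 = 1/1999.
Target odds = 0.8/0.2 = 4.
Required Bayes factor = 4 ÷ (1/1999) = 7996.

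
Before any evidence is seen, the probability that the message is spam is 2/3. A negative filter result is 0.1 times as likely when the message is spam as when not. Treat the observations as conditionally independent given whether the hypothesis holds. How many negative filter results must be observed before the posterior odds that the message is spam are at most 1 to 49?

Prior odds: (2/3) ÷ (1/3) = 2.
Likelihood ratio per negative filter result = 0.1.
Target odds = 1/49.
Need 2 × 0.1ⁿ ≤ 1/49, i.e. 0.1ⁿ ≤ 1/98.
0.1¹ = 0.1 is still above 1/98 but 0.1² = 0.01 is at or below it, so n = 2.

2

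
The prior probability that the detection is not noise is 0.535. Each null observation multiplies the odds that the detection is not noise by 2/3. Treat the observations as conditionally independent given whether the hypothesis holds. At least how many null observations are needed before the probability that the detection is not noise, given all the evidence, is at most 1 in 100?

12

Prior odds = 0.535/0.465 = 107/93.
Likelihood ratio per null observation = 2/3.
Target odds: 0.01 ÷ 0.99 = 1/99.
Require (2/3)ⁿ ≤ 1/99 ÷ (107/93) = 31/3531.
(2/3)¹¹ = 2048/177147 is still above 31/3531 but (2/3)¹² = 4096/531441 is at or below it, so n = 12.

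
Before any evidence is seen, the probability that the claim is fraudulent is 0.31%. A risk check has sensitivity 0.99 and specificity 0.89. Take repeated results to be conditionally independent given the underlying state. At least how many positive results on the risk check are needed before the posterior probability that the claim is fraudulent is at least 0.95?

4

Prior odds = 0.0031/0.9969 = 31/9969.
False-positive rate = 1 − 0.89 = 0.11; likelihood ratio of a positive = 0.99/0.11 = 9.
Target posterior odds = 0.95/0.05 = 19.
Require 9ⁿ ≥ 19 ÷ (31/9969) = 189411/31.
9³ = 729 falls short of 189411/31 but 9⁴ = 6561 reaches it, so n = 4.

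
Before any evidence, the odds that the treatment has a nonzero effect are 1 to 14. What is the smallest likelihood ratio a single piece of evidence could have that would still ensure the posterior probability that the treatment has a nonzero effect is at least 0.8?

56

Prior odds = 1/14.
Target odds = 0.8/0.2 = 4.
Required Bayes factor = 4 ÷ (1/14) = 56.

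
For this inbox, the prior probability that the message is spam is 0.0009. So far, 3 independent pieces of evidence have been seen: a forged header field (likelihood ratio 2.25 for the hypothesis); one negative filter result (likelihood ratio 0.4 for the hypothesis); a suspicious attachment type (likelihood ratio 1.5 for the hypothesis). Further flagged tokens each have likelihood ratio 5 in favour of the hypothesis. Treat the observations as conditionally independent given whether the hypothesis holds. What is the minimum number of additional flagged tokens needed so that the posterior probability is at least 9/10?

Prior odds = 0.0009/0.9991 = 9/9991.
Combined Bayes factor of the evidence already in hand = 2.25 × 0.4 × 1.5 = 1.35.
Odds after that evidence = (9/9991) × 1.35 = 243/199820.
Target odds = 0.9/0.1 = 9.
Need 5ⁿ ≥ 9 ÷ (243/199820) = 199820/27.
5⁵ = 3125 falls short of 199820/27 but 5⁶ = 15625 reaches it, so n = 6.

6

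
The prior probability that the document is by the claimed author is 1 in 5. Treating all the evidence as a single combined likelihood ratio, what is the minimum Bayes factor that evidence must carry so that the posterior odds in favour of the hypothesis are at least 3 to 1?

12

Prior odds = 0.2/0.8 = 0.25.
Target odds = 3.
Required Bayes factor = 3 ÷ 0.25 = 12.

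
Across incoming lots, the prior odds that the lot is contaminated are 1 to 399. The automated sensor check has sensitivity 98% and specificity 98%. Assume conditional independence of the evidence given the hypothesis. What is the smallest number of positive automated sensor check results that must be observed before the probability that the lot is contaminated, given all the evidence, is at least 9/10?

3

Prior odds = 1/399.
False-positive rate = 1 − 0.98 = 0.02; likelihood ratio of a positive = 0.98/0.02 = 49.
Target posterior odds = 0.9/0.1 = 9.
Require 49ⁿ ≥ 9 ÷ (1/399) = 3591.
49² = 2401 falls short of 3591 but 49³ = 117649 reaches it, so n = 3.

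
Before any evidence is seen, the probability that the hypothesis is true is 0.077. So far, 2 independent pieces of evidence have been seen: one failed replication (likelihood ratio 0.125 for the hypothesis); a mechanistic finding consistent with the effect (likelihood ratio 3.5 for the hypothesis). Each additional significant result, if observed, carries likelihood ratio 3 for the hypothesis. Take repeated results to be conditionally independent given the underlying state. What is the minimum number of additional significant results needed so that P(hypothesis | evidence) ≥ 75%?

Prior odds = 0.077/0.923 = 77/923.
Combined Bayes factor of the evidence already in hand = 0.125 × 3.5 = 0.4375.
Odds after that evidence = (77/923) × 0.4375 = 539/14768.
Target odds = 0.75/0.25 = 3.
Need 3ⁿ ≥ 3 ÷ (539/14768) = 44304/539.
3⁴ = 81 falls short of 44304/539 but 3⁵ = 243 reaches it, so n = 5.

5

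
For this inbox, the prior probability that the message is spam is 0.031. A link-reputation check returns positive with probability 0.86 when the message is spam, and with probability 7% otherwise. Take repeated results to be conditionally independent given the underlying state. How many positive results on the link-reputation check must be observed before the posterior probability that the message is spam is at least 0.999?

5

Prior odds: 0.031 ÷ 0.969 = 31/969.
Likelihood ratio of a positive result = 0.86/0.07 = 86/7.
Target posterior odds = 0.999/0.001 = 999.
Require (86/7)ⁿ ≥ 999 ÷ (31/969) = 968031/31.
(86/7)⁴ = 54700816/2401 falls short of 968031/31 but (86/7)⁵ ≈279899 reaches it, so n = 5.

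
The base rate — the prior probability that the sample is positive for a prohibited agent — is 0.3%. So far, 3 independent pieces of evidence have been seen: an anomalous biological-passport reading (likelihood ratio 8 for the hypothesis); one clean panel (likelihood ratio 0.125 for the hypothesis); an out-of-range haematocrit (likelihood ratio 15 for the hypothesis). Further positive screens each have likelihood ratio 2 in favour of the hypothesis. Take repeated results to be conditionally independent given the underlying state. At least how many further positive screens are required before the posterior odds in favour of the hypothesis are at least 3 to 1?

Prior odds = 0.003/0.997 = 3/997.
Combined Bayes factor of the evidence already in hand = 8 × 0.125 × 15 = 15.
Odds after that evidence = (3/997) × 15 = 45/997.
Target odds = 3.
Need 2ⁿ ≥ 3 ÷ (45/997) = 997/15.
2⁶ = 64 falls short of 997/15 but 2⁷ = 128 reaches it, so n = 7.

7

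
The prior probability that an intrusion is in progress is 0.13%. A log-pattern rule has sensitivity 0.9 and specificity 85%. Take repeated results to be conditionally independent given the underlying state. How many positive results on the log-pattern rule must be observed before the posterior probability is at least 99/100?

Prior odds: 0.0013 ÷ 0.9987 = 13/9987.
False-positive rate = 1 − 0.85 = 0.15; likelihood ratio of a positive = 0.9/0.15 = 6.
Target posterior odds = 0.99/0.01 = 99.
Require 6ⁿ ≥ 99 ÷ (13/9987) = 988713/13.
6⁶ = 46656 falls short of 988713/13 but 6⁷ = 279936 reaches it, so n = 7.

7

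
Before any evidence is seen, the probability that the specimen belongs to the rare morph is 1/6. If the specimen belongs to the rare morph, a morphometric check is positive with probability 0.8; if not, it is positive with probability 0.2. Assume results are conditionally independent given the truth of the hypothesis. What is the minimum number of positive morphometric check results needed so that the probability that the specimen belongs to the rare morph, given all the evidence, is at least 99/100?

5

Prior odds = (1/6)/(5/6) = 0.2.
Likelihood ratio of a positive = 0.8/0.2 = 4.
Target posterior odds = 0.99/0.01 = 99.
Need 0.2 × 4ⁿ ≥ 99, i.e. 4ⁿ ≥ 495.
4⁴ = 256 falls short of 495 but 4⁵ = 1024 reaches it, so n = 5.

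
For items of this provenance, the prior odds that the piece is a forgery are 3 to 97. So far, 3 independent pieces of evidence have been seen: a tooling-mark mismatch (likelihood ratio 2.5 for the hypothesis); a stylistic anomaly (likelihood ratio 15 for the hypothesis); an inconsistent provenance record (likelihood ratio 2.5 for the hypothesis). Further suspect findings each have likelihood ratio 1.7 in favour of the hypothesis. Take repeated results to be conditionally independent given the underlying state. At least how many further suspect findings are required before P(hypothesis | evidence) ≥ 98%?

Prior odds = 3/97.
Combined Bayes factor of the evidence already in hand = 2.5 × 15 × 2.5 = 93.75.
Odds after that evidence = (3/97) × 93.75 = 1125/388.
Target odds = 0.98/0.02 = 49.
Need 1.7ⁿ ≥ 49 ÷ (1125/388) = 19012/1125.
1.7⁵ = 1419857/100000 falls short of 19012/1125 but 1.7⁶ = 24137569/1000000 reaches it, so n = 6.

6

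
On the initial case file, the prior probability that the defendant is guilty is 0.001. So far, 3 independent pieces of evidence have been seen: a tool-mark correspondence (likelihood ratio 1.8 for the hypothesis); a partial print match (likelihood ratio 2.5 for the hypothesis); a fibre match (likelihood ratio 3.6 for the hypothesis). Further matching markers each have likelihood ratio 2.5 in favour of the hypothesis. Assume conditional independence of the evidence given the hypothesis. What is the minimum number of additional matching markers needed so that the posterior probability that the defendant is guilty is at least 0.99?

Prior odds = 0.001/0.999 = 1/999.
Combined Bayes factor of the evidence already in hand = 1.8 × 2.5 × 3.6 = 16.2.
Odds after that evidence = (1/999) × 16.2 = 3/185.
Target odds = 0.99/0.01 = 99.
Need 2.5ⁿ ≥ 99 ÷ (3/185) = 6105.
2.5⁹ = 1953125/512 falls short of 6105 but 2.5¹⁰ = 9765625/1024 reaches it, so n = 10.

10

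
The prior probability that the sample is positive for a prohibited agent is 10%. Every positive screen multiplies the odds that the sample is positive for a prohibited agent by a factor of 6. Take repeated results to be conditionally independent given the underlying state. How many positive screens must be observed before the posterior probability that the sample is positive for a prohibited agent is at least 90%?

3

Prior odds: 0.1 ÷ 0.9 = 1/9.
Likelihood ratio per positive screen = 6.
Target odds: 0.9 ÷ 0.1 = 9.
Require 6ⁿ ≥ 9 ÷ (1/9) = 81.
6² = 36 falls short of 81 but 6³ = 216 reaches it, so n = 3.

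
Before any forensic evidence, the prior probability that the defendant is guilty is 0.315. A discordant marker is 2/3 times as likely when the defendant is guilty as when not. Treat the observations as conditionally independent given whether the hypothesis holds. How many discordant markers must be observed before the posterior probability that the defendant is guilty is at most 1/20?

6

Prior odds = 0.315/0.685 = 63/137.
Likelihood ratio per discordant marker = 2/3.
Target odds: 0.05 ÷ 0.95 = 1/19.
Need (63/137) × (2/3)ⁿ ≤ 1/19, i.e. (2/3)ⁿ ≤ 137/1197.
(2/3)⁵ = 32/243 is still above 137/1197 but (2/3)⁶ = 64/729 is at or below it, so n = 6.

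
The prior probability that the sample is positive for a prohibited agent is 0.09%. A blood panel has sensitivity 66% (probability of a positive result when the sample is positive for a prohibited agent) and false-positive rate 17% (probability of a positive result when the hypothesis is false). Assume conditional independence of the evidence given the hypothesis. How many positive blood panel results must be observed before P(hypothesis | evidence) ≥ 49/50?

Prior odds = 0.0009/0.9991 = 9/9991.
Likelihood ratio of a positive result = 0.66/0.17 = 66/17.
Target posterior odds = 0.98/0.02 = 49.
Need (9/9991) × (66/17)ⁿ ≥ 49, i.e. (66/17)ⁿ ≥ 489559/9.
(66/17)⁸ ≈51613.1 falls short of 489559/9 but (66/17)⁹ ≈200380 reaches it, so n = 9.

9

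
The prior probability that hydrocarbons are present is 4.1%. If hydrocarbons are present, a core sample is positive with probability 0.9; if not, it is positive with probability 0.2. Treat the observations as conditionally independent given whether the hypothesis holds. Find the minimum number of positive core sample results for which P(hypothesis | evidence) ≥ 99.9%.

Prior odds = 0.041/0.959 = 41/959.
Likelihood ratio of a positive = 0.9/0.2 = 4.5.
Target odds: 0.999 ÷ 0.001 = 999.
Require 4.5ⁿ ≥ 999 ÷ (41/959) = 958041/41.
4.5⁶ = 8303.765625 falls short of 958041/41 but 4.5⁷ = 4782969/128 reaches it, so n = 7.

7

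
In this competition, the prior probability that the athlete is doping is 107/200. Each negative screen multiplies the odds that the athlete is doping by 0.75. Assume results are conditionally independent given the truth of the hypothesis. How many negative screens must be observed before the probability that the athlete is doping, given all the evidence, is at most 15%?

Prior odds: 0.535 ÷ 0.465 = 107/93.
Likelihood ratio per negative screen = 0.75.
Target posterior odds = 0.15/0.85 = 3/17.
Need (107/93) × 0.75ⁿ ≤ 3/17, i.e. 0.75ⁿ ≤ 279/1819.
0.75⁶ = 729/4096 is still above 279/1819 but 0.75⁷ = 2187/16384 is at or below it, so n = 7.

7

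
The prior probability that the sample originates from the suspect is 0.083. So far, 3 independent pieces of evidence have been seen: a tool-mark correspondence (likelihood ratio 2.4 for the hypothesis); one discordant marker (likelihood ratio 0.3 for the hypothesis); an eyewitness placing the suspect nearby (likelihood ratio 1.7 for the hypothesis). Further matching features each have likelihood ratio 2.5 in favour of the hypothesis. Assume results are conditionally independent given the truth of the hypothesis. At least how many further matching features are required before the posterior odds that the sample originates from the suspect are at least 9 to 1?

Prior odds = 0.083/0.917 = 83/917.
Combined Bayes factor of the evidence already in hand = 2.4 × 0.3 × 1.7 = 1.224.
Odds after that evidence = (83/917) × 1.224 = 12699/114625.
Target odds = 9.
Need 2.5ⁿ ≥ 9 ÷ (12699/114625) = 114625/1411.
2.5⁴ = 39.0625 falls short of 114625/1411 but 2.5⁵ = 97.65625 reaches it, so n = 5.

5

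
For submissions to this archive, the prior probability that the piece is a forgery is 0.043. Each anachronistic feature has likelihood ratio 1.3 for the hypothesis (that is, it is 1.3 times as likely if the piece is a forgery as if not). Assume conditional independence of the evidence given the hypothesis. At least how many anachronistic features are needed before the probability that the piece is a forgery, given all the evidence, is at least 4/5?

18

Prior odds = 0.043/0.957 = 43/957.
Likelihood ratio per anachronistic feature = 1.3.
Target odds: 0.8 ÷ 0.2 = 4.
Require 1.3ⁿ ≥ 4 ÷ (43/957) = 3828/43.
1.3¹⁷ ≈86.5042 falls short of 3828/43 but 1.3¹⁸ ≈112.455 reaches it, so n = 18.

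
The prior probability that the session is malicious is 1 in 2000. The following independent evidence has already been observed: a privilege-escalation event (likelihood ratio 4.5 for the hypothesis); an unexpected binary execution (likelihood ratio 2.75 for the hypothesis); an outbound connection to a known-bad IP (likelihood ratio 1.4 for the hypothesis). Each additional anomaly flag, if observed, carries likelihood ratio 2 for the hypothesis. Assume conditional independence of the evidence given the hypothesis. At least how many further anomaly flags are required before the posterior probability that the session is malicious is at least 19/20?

12

Prior odds = 0.0005/0.9995 = 1/1999.
Combined Bayes factor of the evidence already in hand = 4.5 × 2.75 × 1.4 = 17.325.
Odds after that evidence = (1/1999) × 17.325 = 693/79960.
Target odds = 0.95/0.05 = 19.
Need 2ⁿ ≥ 19 ÷ (693/79960) = 1519240/693.
2¹¹ = 2048 falls short of 1519240/693 but 2¹² = 4096 reaches it, so n = 12.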